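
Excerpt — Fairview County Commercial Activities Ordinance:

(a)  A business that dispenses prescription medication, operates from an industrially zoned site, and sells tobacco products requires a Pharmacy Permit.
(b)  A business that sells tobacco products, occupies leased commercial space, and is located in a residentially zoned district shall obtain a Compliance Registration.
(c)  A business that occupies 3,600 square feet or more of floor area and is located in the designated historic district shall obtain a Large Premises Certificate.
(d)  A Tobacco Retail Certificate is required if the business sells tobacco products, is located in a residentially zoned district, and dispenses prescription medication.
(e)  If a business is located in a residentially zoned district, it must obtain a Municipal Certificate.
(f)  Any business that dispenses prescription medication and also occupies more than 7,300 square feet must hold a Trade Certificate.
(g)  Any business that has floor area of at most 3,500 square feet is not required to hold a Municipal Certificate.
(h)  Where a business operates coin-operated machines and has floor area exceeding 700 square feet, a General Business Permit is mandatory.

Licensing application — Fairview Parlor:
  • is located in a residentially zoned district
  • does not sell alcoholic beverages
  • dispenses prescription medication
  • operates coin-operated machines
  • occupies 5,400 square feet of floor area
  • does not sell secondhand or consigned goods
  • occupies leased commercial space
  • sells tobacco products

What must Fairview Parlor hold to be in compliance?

Compliance Registration, General Business Permit, Municipal Certificate, Tobacco Retail Certificate

(a) dispenses prescription medication; occupies leased commercial space (not: operates from an industrially zoned site); sells tobacco products → Pharmacy Permit not required.
(b) sells tobacco products; occupies leased commercial space; is located in a residentially zoned district → Compliance Registration required.
(c) floor area 5,400 square feet ≥ 3,600 square feet; is located in a residentially zoned district (not: is located in the designated historic district) → Large Premises Certificate not required.
(d) sells tobacco products; is located in a residentially zoned district; dispenses prescription medication → Tobacco Retail Certificate required.
(e) is located in a residentially zoned district → Municipal Certificate required.
(f) dispenses prescription medication; floor area 5,400 square feet ≤ 7,300 square feet → Trade Certificate not required.
(g) floor area 5,400 square feet > 3,500 square feet → Municipal Certificate exemption does not apply.
(h) operates coin-operated machines; floor area 5,400 square feet > 700 square feet → General Business Permit required.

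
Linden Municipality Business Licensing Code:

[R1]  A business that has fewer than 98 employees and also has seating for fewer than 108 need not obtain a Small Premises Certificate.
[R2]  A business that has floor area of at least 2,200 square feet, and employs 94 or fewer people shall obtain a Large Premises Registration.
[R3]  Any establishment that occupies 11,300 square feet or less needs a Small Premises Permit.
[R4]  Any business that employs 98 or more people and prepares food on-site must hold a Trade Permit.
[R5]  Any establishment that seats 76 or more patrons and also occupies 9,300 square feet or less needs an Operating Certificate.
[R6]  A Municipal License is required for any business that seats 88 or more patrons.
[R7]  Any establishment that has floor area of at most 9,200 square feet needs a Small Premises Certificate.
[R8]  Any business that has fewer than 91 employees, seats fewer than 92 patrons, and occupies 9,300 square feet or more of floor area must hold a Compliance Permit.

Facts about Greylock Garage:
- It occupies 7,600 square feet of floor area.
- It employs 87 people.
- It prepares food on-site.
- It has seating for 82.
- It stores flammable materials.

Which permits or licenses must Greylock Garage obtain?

Large Premises Registration, Operating Certificate, Small Premises Permit

[R1] employees 87 < 98; seating 82 < 108 → exempt from Small Premises Certificate.
[R2] floor area 7,600 square feet ≥ 2,200 square feet; employees 87 ≤ 94 → Large Premises Registration required.
[R3] floor area 7,600 square feet ≤ 11,300 square feet → Small Premises Permit required.
[R4] employees 87 < 98; prepares food on-site → Trade Permit not required.
[R5] seating 82 ≥ 76; floor area 7,600 square feet ≤ 9,300 square feet → Operating Certificate required.
[R6] seating 82 < 88 → Municipal License not required.
[R7] floor area 7,600 square feet ≤ 9,200 square feet → Small Premises Certificate required.
[R8] employees 87 < 91; seating 82 < 92; floor area 7,600 square feet < 9,300 square feet → Compliance Permit not required.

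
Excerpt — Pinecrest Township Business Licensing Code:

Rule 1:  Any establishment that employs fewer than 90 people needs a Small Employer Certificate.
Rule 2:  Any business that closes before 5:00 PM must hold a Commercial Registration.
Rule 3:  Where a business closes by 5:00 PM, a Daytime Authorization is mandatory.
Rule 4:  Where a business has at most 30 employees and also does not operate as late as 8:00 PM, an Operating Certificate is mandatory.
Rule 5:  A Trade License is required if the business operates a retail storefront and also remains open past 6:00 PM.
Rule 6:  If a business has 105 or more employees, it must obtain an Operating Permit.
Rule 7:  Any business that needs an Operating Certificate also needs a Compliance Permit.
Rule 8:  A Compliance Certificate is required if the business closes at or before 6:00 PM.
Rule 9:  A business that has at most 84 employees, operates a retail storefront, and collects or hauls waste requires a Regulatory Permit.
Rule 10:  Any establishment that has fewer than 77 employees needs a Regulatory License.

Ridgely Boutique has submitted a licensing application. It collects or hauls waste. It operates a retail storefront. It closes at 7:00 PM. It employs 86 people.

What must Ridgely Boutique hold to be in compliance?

Small Employer Certificate, Trade License

Rule 1: employees 86 < 90 → Small Employer Certificate required.
Rule 2: closes 7:00 PM, after 5:00 PM → Commercial Registration not required.
Rule 3: closes 7:00 PM, after 5:00 PM → Daytime Authorization not required.
Rule 4: employees 86 > 30; closes 7:00 PM, at/before 8:00 PM → Operating Certificate not required.
Rule 5: operates a retail storefront; closes 7:00 PM, after 6:00 PM → Trade License required.
Rule 6: employees 86 < 105 → Operating Permit not required.
Rule 7: Operating Certificate is not required → no effect.
Rule 8: closes 7:00 PM, after 6:00 PM → Compliance Certificate not required.
Rule 9: employees 86 > 84; operates a retail storefront; collects or hauls waste → Regulatory Permit not required.
Rule 10: employees 86 ≥ 77 → Regulatory License not required.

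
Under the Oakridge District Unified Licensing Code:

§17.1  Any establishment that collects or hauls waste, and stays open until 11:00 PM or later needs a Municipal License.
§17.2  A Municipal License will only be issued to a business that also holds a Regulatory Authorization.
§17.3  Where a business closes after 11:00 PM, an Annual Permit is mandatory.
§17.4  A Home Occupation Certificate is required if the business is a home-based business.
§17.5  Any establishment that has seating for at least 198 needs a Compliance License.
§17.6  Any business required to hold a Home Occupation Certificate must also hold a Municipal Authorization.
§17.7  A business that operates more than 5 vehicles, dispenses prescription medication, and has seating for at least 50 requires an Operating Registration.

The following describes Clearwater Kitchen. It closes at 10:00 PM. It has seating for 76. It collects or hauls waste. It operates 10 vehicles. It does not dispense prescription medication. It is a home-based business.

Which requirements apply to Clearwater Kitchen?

§17.1 collects or hauls waste; closes 10:00 PM, at/before 11:00 PM → Municipal License not required.
§17.2 Municipal License is not required → no effect.
§17.3 closes 10:00 PM, at/before 11:00 PM → Annual Permit not required.
§17.4 is a home-based business → Home Occupation Certificate required.
§17.5 seating 76 < 198 → Compliance License not required.
§17.6 Home Occupation Certificate is required → Municipal Authorization also required.
§17.7 vehicles 10 > 5; does not dispense prescription medication; seating 76 ≥ 50 → Operating Registration not required.

Home Occupation Certificate, Municipal Authorization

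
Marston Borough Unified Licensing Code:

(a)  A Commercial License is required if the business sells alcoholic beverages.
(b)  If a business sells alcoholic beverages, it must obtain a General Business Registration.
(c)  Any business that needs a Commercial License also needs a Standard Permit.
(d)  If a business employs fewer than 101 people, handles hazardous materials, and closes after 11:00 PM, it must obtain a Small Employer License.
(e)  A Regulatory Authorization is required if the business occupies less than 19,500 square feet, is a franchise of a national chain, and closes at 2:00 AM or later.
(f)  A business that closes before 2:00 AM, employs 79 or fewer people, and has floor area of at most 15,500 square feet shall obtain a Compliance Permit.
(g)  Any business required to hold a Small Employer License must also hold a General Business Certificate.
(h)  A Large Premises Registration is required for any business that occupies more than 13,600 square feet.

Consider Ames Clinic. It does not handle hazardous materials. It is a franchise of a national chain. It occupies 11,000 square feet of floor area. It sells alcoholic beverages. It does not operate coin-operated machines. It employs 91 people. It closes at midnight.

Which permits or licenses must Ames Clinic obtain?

Commercial License, General Business Registration, Standard Permit

(a) sells alcoholic beverages → Commercial License required.
(b) sells alcoholic beverages → General Business Registration required.
(c) Commercial License is required → Standard Permit also required.
(d) employees 91 < 101; does not handle hazardous materials; closes midnight, after 11:00 PM → Small Employer License not required.
(e) floor area 11,000 square feet < 19,500 square feet; is a franchise of a national chain; closes midnight, at/before 2:00 AM → Regulatory Authorization not required.
(f) closes midnight, at/before 2:00 AM; employees 91 > 79; floor area 11,000 square feet ≤ 15,500 square feet → Compliance Permit not required.
(g) Small Employer License is not required → no effect.
(h) floor area 11,000 square feet ≤ 13,600 square feet → Large Premises Registration not required.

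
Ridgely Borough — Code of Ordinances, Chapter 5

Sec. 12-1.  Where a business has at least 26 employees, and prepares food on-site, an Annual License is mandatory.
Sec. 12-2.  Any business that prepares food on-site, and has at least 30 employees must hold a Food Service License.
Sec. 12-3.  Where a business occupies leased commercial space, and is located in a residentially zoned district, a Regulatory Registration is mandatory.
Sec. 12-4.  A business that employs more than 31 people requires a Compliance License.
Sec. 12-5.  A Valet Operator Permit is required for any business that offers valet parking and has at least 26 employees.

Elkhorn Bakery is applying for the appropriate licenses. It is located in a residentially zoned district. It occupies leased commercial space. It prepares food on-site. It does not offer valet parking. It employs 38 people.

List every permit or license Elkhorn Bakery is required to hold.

Sec. 12-1. employees 38 ≥ 26; prepares food on-site → Annual License required.
Sec. 12-2. prepares food on-site; employees 38 ≥ 30 → Food Service License required.
Sec. 12-3. occupies leased commercial space; is located in a residentially zoned district → Regulatory Registration required.
Sec. 12-4. employees 38 > 31 → Compliance License required.
Sec. 12-5. does not offer valet parking; employees 38 ≥ 26 → Valet Operator Permit not required.

Annual License, Compliance License, Food Service License, Regulatory Registration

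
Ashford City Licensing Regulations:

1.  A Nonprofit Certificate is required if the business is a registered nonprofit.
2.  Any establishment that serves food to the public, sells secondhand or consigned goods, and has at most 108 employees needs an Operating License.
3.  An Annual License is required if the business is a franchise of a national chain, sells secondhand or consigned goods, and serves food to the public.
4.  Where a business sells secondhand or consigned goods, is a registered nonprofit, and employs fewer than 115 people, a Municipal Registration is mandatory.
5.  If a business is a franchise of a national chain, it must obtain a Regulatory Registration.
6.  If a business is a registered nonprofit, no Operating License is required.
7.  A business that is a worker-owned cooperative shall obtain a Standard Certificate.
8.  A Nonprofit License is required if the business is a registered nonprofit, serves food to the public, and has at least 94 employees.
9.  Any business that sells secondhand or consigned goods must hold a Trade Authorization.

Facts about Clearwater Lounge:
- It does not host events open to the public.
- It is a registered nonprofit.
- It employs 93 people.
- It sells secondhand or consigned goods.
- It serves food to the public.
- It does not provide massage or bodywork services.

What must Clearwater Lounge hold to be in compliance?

1. is a registered nonprofit → Nonprofit Certificate required.
2. serves food to the public; sells secondhand or consigned goods; employees 93 ≤ 108 → Operating License required.
3. is a registered nonprofit (not: is a franchise of a national chain); sells secondhand or consigned goods; serves food to the public → Annual License not required.
4. sells secondhand or consigned goods; is a registered nonprofit; employees 93 < 115 → Municipal Registration required.
5. is a registered nonprofit (not: is a franchise of a national chain) → Regulatory Registration not required.
6. is a registered nonprofit → exempt from Operating License.
7. is a registered nonprofit (not: is a worker-owned cooperative) → Standard Certificate not required.
8. is a registered nonprofit; serves food to the public; employees 93 < 94 → Nonprofit License not required.
9. sells secondhand or consigned goods → Trade Authorization required.

Municipal Registration, Nonprofit Certificate, Trade Authorization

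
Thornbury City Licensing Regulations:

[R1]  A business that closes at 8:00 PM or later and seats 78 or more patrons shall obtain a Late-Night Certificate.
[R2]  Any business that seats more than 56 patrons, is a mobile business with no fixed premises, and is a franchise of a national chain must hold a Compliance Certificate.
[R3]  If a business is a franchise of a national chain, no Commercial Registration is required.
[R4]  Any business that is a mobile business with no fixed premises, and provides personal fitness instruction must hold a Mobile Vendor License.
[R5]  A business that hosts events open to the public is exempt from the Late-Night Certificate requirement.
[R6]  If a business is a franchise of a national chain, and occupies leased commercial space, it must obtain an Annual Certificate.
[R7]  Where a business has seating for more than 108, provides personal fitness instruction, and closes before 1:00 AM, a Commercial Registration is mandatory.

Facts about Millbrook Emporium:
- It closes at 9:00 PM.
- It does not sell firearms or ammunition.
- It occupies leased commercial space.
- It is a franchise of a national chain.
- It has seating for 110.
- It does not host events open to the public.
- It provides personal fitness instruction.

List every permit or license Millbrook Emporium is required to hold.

Annual Certificate, Late-Night Certificate

[R1] closes 9:00 PM, after 8:00 PM; seating 110 ≥ 78 → Late-Night Certificate required.
[R2] seating 110 > 56; occupies leased commercial space (not: is a mobile business with no fixed premises); is a franchise of a national chain → Compliance Certificate not required.
[R3] is a franchise of a national chain → exempt from Commercial Registration.
[R4] occupies leased commercial space (not: is a mobile business with no fixed premises); provides personal fitness instruction → Mobile Vendor License not required.
[R5] does not host events open to the public → Late-Night Certificate exemption does not apply.
[R6] is a franchise of a national chain; occupies leased commercial space → Annual Certificate required.
[R7] seating 110 > 108; provides personal fitness instruction; closes 9:00 PM, at/before 1:00 AM → Commercial Registration required.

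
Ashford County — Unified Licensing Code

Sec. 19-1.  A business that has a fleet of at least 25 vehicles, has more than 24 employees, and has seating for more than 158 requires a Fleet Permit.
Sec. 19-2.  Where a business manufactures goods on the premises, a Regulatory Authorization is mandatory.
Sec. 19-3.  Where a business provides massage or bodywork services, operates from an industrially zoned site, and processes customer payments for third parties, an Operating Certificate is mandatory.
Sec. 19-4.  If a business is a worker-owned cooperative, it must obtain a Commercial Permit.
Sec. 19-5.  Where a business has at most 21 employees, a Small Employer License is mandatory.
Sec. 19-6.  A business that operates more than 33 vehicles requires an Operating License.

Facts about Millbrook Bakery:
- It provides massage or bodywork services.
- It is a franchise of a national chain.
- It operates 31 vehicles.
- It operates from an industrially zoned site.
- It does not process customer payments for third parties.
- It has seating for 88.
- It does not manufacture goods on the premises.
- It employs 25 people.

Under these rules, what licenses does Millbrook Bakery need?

Sec. 19-1. vehicles 31 ≥ 25; employees 25 > 24; seating 88 ≤ 158 → Fleet Permit not required.
Sec. 19-2. does not manufacture goods on the premises → Regulatory Authorization not required.
Sec. 19-3. provides massage or bodywork services; operates from an industrially zoned site; does not process customer payments for third parties → Operating Certificate not required.
Sec. 19-4. is a franchise of a national chain (not: is a worker-owned cooperative) → Commercial Permit not required.
Sec. 19-5. employees 25 > 21 → Small Employer License not required.
Sec. 19-6. vehicles 31 ≤ 33 → Operating License not required.

None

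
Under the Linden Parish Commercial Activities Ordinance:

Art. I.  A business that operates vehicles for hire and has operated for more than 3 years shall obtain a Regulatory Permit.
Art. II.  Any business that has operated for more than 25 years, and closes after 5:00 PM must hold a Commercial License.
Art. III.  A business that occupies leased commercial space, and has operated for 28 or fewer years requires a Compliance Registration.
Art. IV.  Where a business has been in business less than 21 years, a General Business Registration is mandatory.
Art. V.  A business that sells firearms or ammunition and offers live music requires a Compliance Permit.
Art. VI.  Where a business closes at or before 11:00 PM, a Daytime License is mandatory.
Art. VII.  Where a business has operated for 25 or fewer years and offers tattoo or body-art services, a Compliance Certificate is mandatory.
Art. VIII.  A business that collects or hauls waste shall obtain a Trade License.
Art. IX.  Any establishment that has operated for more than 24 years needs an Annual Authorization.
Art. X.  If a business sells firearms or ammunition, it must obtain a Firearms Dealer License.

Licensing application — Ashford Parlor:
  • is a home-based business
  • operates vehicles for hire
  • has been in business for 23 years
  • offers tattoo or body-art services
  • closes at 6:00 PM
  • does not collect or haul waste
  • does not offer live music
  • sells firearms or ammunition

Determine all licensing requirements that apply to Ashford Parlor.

Compliance Certificate, Daytime License, Firearms Dealer License, Regulatory Permit

Art. I. operates vehicles for hire; years in business 23 > 3 → Regulatory Permit required.
Art. II. years in business 23 ≤ 25; closes 6:00 PM, after 5:00 PM → Commercial License not required.
Art. III. is a home-based business (not: occupies leased commercial space); years in business 23 ≤ 28 → Compliance Registration not required.
Art. IV. years in business 23 ≥ 21 → General Business Registration not required.
Art. V. sells firearms or ammunition; does not offer live music → Compliance Permit not required.
Art. VI. closes 6:00 PM, at/before 11:00 PM → Daytime License required.
Art. VII. years in business 23 ≤ 25; offers tattoo or body-art services → Compliance Certificate required.
Art. VIII. does not collect or haul waste → Trade License not required.
Art. IX. years in business 23 ≤ 24 → Annual Authorization not required.
Art. X. sells firearms or ammunition → Firearms Dealer License required.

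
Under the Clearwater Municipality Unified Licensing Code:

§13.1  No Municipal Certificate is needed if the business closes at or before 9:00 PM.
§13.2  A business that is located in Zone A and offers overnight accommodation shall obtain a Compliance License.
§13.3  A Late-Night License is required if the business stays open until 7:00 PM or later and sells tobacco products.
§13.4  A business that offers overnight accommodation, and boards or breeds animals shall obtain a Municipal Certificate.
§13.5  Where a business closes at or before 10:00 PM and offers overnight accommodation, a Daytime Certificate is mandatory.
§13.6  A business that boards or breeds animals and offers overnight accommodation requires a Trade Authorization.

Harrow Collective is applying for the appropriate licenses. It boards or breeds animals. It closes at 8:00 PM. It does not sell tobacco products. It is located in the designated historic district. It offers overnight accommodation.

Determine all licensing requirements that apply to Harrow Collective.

Daytime Certificate, Trade Authorization

§13.1 closes 8:00 PM, at/before 9:00 PM → exempt from Municipal Certificate.
§13.2 is located in the designated historic district (not: is located in Zone A); offers overnight accommodation → Compliance License not required.
§13.3 closes 8:00 PM, after 7:00 PM; does not sell tobacco products → Late-Night License not required.
§13.4 offers overnight accommodation; boards or breeds animals → Municipal Certificate required.
§13.5 closes 8:00 PM, at/before 10:00 PM; offers overnight accommodation → Daytime Certificate required.
§13.6 boards or breeds animals; offers overnight accommodation → Trade Authorization required.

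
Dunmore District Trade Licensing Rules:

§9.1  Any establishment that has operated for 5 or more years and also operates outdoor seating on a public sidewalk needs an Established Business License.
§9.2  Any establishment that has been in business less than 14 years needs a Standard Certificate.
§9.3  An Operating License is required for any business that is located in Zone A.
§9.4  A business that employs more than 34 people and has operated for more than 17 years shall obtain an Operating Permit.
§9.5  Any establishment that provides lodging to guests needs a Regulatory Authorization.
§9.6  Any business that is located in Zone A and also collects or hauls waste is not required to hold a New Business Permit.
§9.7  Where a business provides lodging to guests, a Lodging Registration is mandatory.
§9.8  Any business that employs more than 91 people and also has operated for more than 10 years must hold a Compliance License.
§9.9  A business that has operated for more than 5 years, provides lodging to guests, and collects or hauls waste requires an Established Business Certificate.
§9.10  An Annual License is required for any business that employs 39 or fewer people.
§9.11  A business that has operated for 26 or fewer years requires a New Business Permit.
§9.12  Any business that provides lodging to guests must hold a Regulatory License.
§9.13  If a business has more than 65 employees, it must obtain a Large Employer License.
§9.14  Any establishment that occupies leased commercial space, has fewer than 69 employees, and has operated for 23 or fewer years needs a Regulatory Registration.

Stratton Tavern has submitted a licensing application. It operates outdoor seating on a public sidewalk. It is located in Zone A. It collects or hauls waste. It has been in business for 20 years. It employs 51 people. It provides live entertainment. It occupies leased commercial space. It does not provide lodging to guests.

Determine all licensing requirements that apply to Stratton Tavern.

§9.1 years in business 20 ≥ 5; operates outdoor seating on a public sidewalk → Established Business License required.
§9.2 years in business 20 ≥ 14 → Standard Certificate not required.
§9.3 is located in Zone A → Operating License required.
§9.4 employees 51 > 34; years in business 20 > 17 → Operating Permit required.
§9.5 does not provide lodging to guests → Regulatory Authorization not required.
§9.6 is located in Zone A; collects or hauls waste → exempt from New Business Permit.
§9.7 does not provide lodging to guests → Lodging Registration not required.
§9.8 employees 51 ≤ 91; years in business 20 > 10 → Compliance License not required.
§9.9 years in business 20 > 5; does not provide lodging to guests; collects or hauls waste → Established Business Certificate not required.
§9.10 employees 51 > 39 → Annual License not required.
§9.11 years in business 20 ≤ 26 → New Business Permit required.
§9.12 does not provide lodging to guests → Regulatory License not required.
§9.13 employees 51 ≤ 65 → Large Employer License not required.
§9.14 occupies leased commercial space; employees 51 < 69; years in business 20 ≤ 23 → Regulatory Registration required.

Established Business License, Operating License, Operating Permit, Regulatory Registration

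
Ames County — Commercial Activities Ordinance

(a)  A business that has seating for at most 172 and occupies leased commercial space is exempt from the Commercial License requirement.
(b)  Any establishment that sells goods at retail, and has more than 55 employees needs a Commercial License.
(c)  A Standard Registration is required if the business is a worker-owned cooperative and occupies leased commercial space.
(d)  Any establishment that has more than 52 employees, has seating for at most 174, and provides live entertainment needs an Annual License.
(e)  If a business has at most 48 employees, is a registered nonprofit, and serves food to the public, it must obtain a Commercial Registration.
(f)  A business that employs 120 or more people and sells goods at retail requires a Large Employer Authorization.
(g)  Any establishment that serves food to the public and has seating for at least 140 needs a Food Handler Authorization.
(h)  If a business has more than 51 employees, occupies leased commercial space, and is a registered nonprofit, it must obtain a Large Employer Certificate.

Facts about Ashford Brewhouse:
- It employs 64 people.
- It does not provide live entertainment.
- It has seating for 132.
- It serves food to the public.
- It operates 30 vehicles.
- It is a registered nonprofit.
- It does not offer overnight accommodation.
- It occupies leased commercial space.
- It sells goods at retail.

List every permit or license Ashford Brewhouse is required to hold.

Large Employer Certificate

(a) seating 132 ≤ 172; occupies leased commercial space → exempt from Commercial License.
(b) sells goods at retail; employees 64 > 55 → Commercial License required.
(c) is a registered nonprofit (not: is a worker-owned cooperative); occupies leased commercial space → Standard Registration not required.
(d) employees 64 > 52; seating 132 ≤ 174; does not provide live entertainment → Annual License not required.
(e) employees 64 > 48; is a registered nonprofit; serves food to the public → Commercial Registration not required.
(f) employees 64 < 120; sells goods at retail → Large Employer Authorization not required.
(g) serves food to the public; seating 132 < 140 → Food Handler Authorization not required.
(h) employees 64 > 51; occupies leased commercial space; is a registered nonprofit → Large Employer Certificate required.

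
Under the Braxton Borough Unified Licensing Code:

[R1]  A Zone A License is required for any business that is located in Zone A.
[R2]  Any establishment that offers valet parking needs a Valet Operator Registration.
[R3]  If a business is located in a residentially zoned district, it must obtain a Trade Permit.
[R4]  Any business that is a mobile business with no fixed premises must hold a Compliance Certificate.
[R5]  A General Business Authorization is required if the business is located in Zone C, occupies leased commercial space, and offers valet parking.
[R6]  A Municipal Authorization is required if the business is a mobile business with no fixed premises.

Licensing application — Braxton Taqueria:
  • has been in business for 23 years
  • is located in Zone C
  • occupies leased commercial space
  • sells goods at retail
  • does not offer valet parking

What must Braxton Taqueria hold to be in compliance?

None

[R1] is located in Zone C (not: is located in Zone A) → Zone A License not required.
[R2] does not offer valet parking → Valet Operator Registration not required.
[R3] is located in Zone C (not: is located in a residentially zoned district) → Trade Permit not required.
[R4] occupies leased commercial space (not: is a mobile business with no fixed premises) → Compliance Certificate not required.
[R5] is located in Zone C; occupies leased commercial space; does not offer valet parking → General Business Authorization not required.
[R6] occupies leased commercial space (not: is a mobile business with no fixed premises) → Municipal Authorization not required.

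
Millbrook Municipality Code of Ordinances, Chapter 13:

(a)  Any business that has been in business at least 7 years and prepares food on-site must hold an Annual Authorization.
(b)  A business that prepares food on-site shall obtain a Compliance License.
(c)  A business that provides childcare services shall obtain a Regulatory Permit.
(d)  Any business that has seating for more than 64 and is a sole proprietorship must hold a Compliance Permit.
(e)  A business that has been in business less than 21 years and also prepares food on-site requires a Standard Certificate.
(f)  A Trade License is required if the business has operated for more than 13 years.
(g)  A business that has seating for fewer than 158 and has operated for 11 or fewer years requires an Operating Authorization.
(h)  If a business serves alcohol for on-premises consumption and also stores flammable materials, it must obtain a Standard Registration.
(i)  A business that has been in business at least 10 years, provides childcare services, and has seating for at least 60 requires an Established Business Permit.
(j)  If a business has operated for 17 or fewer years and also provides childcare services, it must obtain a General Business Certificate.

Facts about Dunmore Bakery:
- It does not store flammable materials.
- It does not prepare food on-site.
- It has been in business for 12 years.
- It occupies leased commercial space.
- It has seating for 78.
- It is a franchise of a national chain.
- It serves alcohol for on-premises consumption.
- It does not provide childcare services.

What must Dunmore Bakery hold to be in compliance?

None

(a) years in business 12 ≥ 7; does not prepare food on-site → Annual Authorization not required.
(b) does not prepare food on-site → Compliance License not required.
(c) does not provide childcare services → Regulatory Permit not required.
(d) seating 78 > 64; is a franchise of a national chain (not: is a sole proprietorship) → Compliance Permit not required.
(e) years in business 12 < 21; does not prepare food on-site → Standard Certificate not required.
(f) years in business 12 ≤ 13 → Trade License not required.
(g) seating 78 < 158; years in business 12 > 11 → Operating Authorization not required.
(h) serves alcohol for on-premises consumption; does not store flammable materials → Standard Registration not required.
(i) years in business 12 ≥ 10; does not provide childcare services; seating 78 ≥ 60 → Established Business Permit not required.
(j) years in business 12 ≤ 17; does not provide childcare services → General Business Certificate not required.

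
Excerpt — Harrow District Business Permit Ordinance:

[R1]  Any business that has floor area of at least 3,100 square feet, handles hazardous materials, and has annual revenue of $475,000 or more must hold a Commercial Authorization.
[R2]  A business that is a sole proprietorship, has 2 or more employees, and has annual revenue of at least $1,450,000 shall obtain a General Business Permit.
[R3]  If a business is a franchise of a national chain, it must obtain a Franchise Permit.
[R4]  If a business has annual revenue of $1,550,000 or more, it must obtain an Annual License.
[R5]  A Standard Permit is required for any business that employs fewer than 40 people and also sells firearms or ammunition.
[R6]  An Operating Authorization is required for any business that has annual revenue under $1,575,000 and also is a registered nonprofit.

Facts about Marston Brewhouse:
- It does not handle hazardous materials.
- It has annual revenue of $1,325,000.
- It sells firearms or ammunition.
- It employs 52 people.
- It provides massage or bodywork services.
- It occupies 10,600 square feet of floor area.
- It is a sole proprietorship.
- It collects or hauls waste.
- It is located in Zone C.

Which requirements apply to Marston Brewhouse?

[R1] floor area 10,600 square feet ≥ 3,100 square feet; does not handle hazardous materials; revenue $1,325,000 ≥ $475,000 → Commercial Authorization not required.
[R2] is a sole proprietorship; employees 52 ≥ 2; revenue $1,325,000 < $1,450,000 → General Business Permit not required.
[R3] is a sole proprietorship (not: is a franchise of a national chain) → Franchise Permit not required.
[R4] revenue $1,325,000 < $1,550,000 → Annual License not required.
[R5] employees 52 ≥ 40; sells firearms or ammunition → Standard Permit not required.
[R6] revenue $1,325,000 < $1,575,000; is a sole proprietorship (not: is a registered nonprofit) → Operating Authorization not required.

None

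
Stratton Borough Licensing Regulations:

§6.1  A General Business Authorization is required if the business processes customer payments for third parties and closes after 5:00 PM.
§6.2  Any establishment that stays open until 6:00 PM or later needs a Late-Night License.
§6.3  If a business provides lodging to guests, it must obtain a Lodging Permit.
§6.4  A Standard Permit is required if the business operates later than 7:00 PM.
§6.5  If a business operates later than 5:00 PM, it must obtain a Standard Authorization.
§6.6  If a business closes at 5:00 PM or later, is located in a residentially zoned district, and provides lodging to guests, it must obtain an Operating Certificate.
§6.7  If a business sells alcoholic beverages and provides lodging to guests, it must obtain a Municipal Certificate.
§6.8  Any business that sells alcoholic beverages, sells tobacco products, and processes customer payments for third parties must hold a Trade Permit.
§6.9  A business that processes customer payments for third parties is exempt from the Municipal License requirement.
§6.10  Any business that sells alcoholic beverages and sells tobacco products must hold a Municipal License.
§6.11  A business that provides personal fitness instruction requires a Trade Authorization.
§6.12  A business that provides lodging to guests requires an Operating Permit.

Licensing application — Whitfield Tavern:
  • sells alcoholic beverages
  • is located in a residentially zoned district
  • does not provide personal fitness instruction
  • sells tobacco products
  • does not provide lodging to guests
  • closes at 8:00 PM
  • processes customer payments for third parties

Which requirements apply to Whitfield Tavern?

§6.1 processes customer payments for third parties; closes 8:00 PM, after 5:00 PM → General Business Authorization required.
§6.2 closes 8:00 PM, after 6:00 PM → Late-Night License required.
§6.3 does not provide lodging to guests → Lodging Permit not required.
§6.4 closes 8:00 PM, after 7:00 PM → Standard Permit required.
§6.5 closes 8:00 PM, after 5:00 PM → Standard Authorization required.
§6.6 closes 8:00 PM, after 5:00 PM; is located in a residentially zoned district; does not provide lodging to guests → Operating Certificate not required.
§6.7 sells alcoholic beverages; does not provide lodging to guests → Municipal Certificate not required.
§6.8 sells alcoholic beverages; sells tobacco products; processes customer payments for third parties → Trade Permit required.
§6.9 processes customer payments for third parties → exempt from Municipal License.
§6.10 sells alcoholic beverages; sells tobacco products → Municipal License required.
§6.11 does not provide personal fitness instruction → Trade Authorization not required.
§6.12 does not provide lodging to guests → Operating Permit not required.

General Business Authorization, Late-Night License, Standard Authorization, Standard Permit, Trade Permit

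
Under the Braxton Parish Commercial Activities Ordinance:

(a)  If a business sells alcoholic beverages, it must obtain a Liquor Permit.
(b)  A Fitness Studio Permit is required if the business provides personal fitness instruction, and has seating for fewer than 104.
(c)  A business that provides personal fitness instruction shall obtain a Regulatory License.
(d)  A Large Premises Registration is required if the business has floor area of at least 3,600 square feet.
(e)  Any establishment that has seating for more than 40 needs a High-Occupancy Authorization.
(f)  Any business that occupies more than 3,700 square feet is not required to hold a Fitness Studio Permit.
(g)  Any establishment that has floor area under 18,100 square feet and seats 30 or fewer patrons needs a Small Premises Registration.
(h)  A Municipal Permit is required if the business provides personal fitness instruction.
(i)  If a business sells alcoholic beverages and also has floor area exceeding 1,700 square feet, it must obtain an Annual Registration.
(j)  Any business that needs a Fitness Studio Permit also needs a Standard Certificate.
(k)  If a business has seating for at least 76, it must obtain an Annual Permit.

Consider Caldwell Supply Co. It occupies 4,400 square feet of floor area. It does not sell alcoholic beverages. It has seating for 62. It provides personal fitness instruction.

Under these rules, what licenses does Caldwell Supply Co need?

(a) does not sell alcoholic beverages → Liquor Permit not required.
(b) provides personal fitness instruction; seating 62 < 104 → Fitness Studio Permit required.
(c) provides personal fitness instruction → Regulatory License required.
(d) floor area 4,400 square feet ≥ 3,600 square feet → Large Premises Registration required.
(e) seating 62 > 40 → High-Occupancy Authorization required.
(f) floor area 4,400 square feet > 3,700 square feet → exempt from Fitness Studio Permit.
(g) floor area 4,400 square feet < 18,100 square feet; seating 62 > 30 → Small Premises Registration not required.
(h) provides personal fitness instruction → Municipal Permit required.
(i) does not sell alcoholic beverages; floor area 4,400 square feet > 1,700 square feet → Annual Registration not required.
(j) Fitness Studio Permit is not required → no effect.
(k) seating 62 < 76 → Annual Permit not required.

High-Occupancy Authorization, Large Premises Registration, Municipal Permit, Regulatory License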